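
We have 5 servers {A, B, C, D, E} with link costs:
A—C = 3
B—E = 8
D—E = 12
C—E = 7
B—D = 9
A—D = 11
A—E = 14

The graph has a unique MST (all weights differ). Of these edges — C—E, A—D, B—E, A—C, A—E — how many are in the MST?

Kruskal: consider edges lightest-first.
A—C (3): add — endpoints in different components.
C—E (7): add — endpoints in different components.
B—E (8): add — endpoints in different components.
B—D (9): add — endpoints in different components.
MST edge set: {A—C, C—E, B—E, B—D}.
Of the listed edges, {C—E, B—E, A—C} are in the MST → 3.

3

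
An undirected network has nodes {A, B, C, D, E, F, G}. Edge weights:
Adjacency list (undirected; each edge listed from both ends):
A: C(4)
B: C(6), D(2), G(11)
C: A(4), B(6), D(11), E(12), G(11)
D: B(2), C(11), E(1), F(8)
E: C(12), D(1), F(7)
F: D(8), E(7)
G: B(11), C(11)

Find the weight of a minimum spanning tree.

31

Sort edges by weight, then run Kruskal:
D—E (1): add — endpoints in different components.
B—D (2): add — endpoints in different components.
A—C (4): add — endpoints in different components.
B—C (6): add — endpoints in different components.
E—F (7): add — endpoints in different components.
D—F (8): skip — D and F already connected.
B—G (11): add — endpoints in different components.
MST edges: D—E, B—D, A—C, B—C, E—F, B—G; total weight 1+2+4+6+7+11 = 31.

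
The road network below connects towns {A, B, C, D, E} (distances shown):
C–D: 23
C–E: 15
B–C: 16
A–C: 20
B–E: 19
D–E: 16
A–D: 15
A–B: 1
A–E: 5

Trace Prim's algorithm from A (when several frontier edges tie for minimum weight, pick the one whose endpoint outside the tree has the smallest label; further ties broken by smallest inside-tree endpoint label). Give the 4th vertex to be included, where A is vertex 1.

Grow the tree from A using Prim:
Step 1: cheapest edge leaving the tree is A–B (1); add B.
Step 2: cheapest edge leaving the tree is A–E (5); add E.
Step 3: cheapest edge leaving the tree is C–E (15); add C.
Step 4: cheapest edge leaving the tree is A–D (15); add D.
Vertex order: A, B, E, C, D. The 4th vertex is C.

C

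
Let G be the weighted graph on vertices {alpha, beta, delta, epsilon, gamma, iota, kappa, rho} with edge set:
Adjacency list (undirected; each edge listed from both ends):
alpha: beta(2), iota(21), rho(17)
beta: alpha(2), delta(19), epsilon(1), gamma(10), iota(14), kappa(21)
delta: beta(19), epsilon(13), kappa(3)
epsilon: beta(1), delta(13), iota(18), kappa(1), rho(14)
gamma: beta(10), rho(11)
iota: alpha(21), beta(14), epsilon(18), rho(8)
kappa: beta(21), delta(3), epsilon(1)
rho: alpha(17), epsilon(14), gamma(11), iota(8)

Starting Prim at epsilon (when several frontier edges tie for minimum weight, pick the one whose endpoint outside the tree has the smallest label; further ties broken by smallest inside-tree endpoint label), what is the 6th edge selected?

Prim's algorithm from epsilon:
Step 1: cheapest edge leaving the tree is beta epsilon (1); add beta.
Step 2: cheapest edge leaving the tree is epsilon kappa (1); add kappa.
Step 3: cheapest edge leaving the tree is alpha beta (2); add alpha.
Step 4: cheapest edge leaving the tree is delta kappa (3); add delta.
Step 5: cheapest edge leaving the tree is beta gamma (10); add gamma.
Step 6: cheapest edge leaving the tree is gamma rho (11); add rho.
Step 7: cheapest edge leaving the tree is iota rho (8); add iota.
The 6th edge added is gamma rho.

gamma-rho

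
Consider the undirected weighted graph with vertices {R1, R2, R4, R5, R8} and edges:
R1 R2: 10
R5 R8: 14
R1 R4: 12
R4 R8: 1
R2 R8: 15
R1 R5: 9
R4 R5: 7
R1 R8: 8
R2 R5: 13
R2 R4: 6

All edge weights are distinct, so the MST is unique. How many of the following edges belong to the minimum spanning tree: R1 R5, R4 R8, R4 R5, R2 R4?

Kruskal: consider edges lightest-first.
R4 R8 (1): add — endpoints in different components.
R2 R4 (6): add — endpoints in different components.
R4 R5 (7): add — endpoints in different components.
R1 R8 (8): add — endpoints in different components.
MST edge set: {R4 R8, R2 R4, R4 R5, R1 R8}.
Of the listed edges, {R4 R8, R4 R5, R2 R4} are in the MST → 3.

3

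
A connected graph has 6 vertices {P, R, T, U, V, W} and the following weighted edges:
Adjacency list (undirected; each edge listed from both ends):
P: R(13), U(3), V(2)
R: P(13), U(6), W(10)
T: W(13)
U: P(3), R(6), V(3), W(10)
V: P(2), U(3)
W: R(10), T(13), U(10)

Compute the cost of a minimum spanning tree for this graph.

34

Prim's algorithm from V:
Step 1: cheapest edge leaving the tree is P–V (2); add P.
Step 2: cheapest edge leaving the tree is P–U (3); add U.
Step 3: cheapest edge leaving the tree is R–U (6); add R.
Step 4: cheapest edge leaving the tree is R–W (10); add W.
Step 5: cheapest edge leaving the tree is T–W (13); add T.
MST edges: P–V, P–U, R–U, R–W, T–W; total weight 2+3+6+10+13 = 34.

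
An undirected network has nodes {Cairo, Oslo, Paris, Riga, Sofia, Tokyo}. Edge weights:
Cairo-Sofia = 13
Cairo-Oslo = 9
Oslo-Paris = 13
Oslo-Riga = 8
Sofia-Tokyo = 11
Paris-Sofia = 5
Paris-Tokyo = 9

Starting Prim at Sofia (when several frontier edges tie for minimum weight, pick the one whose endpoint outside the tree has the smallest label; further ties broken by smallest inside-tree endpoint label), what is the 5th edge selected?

Grow the tree from Sofia using Prim:
Step 1: frontier [Paris-Sofia 5, Sofia-Tokyo 11, Cairo-Sofia 13] → take Paris-Sofia (5); add Paris.
Step 2: frontier [Paris-Tokyo 9, Oslo-Paris 13, Sofia-Tokyo 11, Cairo-Sofia 13] → take Paris-Tokyo (9); add Tokyo.
Step 3: frontier [Oslo-Paris 13, Cairo-Sofia 13] → take Cairo-Sofia (13); add Cairo.
Step 4: frontier [Cairo-Oslo 9, Oslo-Paris 13] → take Cairo-Oslo (9); add Oslo.
Step 5: frontier [Oslo-Riga 8] → take Oslo-Riga (8); add Riga.
The 5th edge added is Oslo-Riga.

Oslo-Riga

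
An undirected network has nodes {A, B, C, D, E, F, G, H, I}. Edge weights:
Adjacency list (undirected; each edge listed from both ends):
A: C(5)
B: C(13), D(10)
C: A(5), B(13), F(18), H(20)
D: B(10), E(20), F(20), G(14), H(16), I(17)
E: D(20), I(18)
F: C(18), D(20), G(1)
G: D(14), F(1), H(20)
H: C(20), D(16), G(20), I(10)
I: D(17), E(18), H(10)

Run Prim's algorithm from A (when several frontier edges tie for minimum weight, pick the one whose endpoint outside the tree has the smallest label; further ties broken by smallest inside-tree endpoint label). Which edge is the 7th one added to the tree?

Prim's algorithm from A:
Step 1: cheapest edge leaving the tree is A–C (5); add C.
Step 2: cheapest edge leaving the tree is B–C (13); add B.
Step 3: cheapest edge leaving the tree is B–D (10); add D.
Step 4: cheapest edge leaving the tree is D–G (14); add G.
Step 5: cheapest edge leaving the tree is F–G (1); add F.
Step 6: cheapest edge leaving the tree is D–H (16); add H.
Step 7: cheapest edge leaving the tree is H–I (10); add I.
Step 8: cheapest edge leaving the tree is E–I (18); add E.
The 7th edge added is H–I.

H-I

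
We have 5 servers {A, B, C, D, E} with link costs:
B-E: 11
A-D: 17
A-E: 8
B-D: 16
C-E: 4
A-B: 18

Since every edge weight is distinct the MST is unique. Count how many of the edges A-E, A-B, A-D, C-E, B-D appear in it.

3

Sort edges by weight, then run Kruskal:
C-E (4): add. Components now {A} {B} {C,E} {D}
A-E (8): add. Components now {A,C,E} {B} {D}
B-E (11): add. Components now {A,B,C,E} {D}
B-D (16): add. Components now {A,B,C,D,E}
MST edge set: {C-E, A-E, B-E, B-D}.
Of the listed edges, {A-E, C-E, B-D} are in the MST → 3.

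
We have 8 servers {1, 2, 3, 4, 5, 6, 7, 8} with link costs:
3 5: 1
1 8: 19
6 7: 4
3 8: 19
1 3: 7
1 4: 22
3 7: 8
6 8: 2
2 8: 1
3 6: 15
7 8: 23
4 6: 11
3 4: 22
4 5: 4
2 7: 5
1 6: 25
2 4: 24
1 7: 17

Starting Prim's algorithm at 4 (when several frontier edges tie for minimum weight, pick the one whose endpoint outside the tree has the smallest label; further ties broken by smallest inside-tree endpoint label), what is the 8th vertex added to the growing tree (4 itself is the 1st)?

2

Prim's algorithm from 4:
Step 1: cheapest edge leaving the tree is 4 5 (4); add 5.
Step 2: cheapest edge leaving the tree is 3 5 (1); add 3.
Step 3: cheapest edge leaving the tree is 1 3 (7); add 1.
Step 4: cheapest edge leaving the tree is 3 7 (8); add 7.
Step 5: cheapest edge leaving the tree is 6 7 (4); add 6.
Step 6: cheapest edge leaving the tree is 6 8 (2); add 8.
Step 7: cheapest edge leaving the tree is 2 8 (1); add 2.
Vertex order: 4, 5, 3, 1, 7, 6, 8, 2. The 8th vertex is 2.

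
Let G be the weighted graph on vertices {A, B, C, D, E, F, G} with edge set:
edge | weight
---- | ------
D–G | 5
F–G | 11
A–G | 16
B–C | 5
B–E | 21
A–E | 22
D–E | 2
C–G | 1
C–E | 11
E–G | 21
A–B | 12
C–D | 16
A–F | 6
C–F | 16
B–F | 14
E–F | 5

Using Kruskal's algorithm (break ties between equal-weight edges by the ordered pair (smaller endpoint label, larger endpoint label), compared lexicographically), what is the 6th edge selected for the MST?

A-F

Sort edges by weight, then run Kruskal:
C–G (1): add. Components now {A} {B} {C,G} {D} {E} {F}
D–E (2): add. Components now {A} {B} {C,G} {D,E} {F}
B–C (5): add. Components now {A} {B,C,G} {D,E} {F}
D–G (5): add. Components now {A} {B,C,D,E,G} {F}
E–F (5): add. Components now {A} {B,C,D,E,F,G}
A–F (6): add. Components now {A,B,C,D,E,F,G}
The 6th edge added is A–F.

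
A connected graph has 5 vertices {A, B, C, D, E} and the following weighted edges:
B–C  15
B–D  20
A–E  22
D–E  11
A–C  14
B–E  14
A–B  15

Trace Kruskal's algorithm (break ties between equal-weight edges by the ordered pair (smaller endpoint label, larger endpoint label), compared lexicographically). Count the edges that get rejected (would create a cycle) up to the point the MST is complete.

Kruskal: consider edges lightest-first.
D–E (11): add. Components now {A} {B} {C} {D,E}
A–C (14): add. Components now {A,C} {B} {D,E}
B–E (14): add. Components now {A,C} {B,D,E}
A–B (15): add. Components now {A,B,C,D,E}
Edges rejected before the tree was complete: 0.

0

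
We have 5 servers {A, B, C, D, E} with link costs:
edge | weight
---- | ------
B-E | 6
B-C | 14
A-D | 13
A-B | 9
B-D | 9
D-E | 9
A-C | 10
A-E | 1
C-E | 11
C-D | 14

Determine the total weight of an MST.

26

Grow the tree from A using Prim:
Step 1: cheapest edge leaving the tree is A-E (1); add E.
Step 2: cheapest edge leaving the tree is B-E (6); add B.
Step 3: cheapest edge leaving the tree is B-D (9); add D.
Step 4: cheapest edge leaving the tree is A-C (10); add C.
MST edges: A-E, B-E, B-D, A-C; total weight 1+6+9+10 = 26.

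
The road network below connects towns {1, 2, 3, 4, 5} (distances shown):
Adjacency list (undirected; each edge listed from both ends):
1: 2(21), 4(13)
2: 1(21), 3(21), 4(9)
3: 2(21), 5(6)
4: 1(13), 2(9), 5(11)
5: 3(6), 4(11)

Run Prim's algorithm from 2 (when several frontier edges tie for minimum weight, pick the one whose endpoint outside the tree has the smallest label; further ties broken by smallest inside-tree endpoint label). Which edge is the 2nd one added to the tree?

Grow the tree from 2 using Prim:
Step 1: frontier [2 4 9, 1 2 21, 2 3 21] → take 2 4 (9); add 4.
Step 2: frontier [1 2 21, 2 3 21, 4 5 11, 1 4 13] → take 4 5 (11); add 5.
Step 3: frontier [1 2 21, 2 3 21, 1 4 13, 3 5 6] → take 3 5 (6); add 3.
Step 4: frontier [1 2 21, 1 4 13] → take 1 4 (13); add 1.
The 2nd edge added is 4 5.

4-5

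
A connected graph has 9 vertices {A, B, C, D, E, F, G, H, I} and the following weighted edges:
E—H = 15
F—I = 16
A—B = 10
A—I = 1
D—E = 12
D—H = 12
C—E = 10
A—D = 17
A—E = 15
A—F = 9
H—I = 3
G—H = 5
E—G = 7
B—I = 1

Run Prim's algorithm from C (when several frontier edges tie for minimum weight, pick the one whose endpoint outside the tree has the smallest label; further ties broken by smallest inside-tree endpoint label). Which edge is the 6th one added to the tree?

B-I

Prim's algorithm from C:
Step 1: frontier [C—E 10] → take C—E (10); add E.
Step 2: frontier [E—G 7, D—E 12, A—E 15, E—H 15] → take E—G (7); add G.
Step 3: frontier [D—E 12, A—E 15, E—H 15, G—H 5] → take G—H (5); add H.
Step 4: frontier [D—E 12, A—E 15, H—I 3, D—H 12] → take H—I (3); add I.
Step 5: frontier [D—E 12, A—E 15, D—H 12, A—I 1, B—I 1, F—I 16] → take A—I (1); add A.
Step 6: frontier [A—F 9, A—B 10, A—D 17, D—E 12, D—H 12, B—I 1, F—I 16] → take B—I (1); add B.
Step 7: frontier [A—F 9, A—D 17, D—E 12, D—H 12, F—I 16] → take A—F (9); add F.
Step 8: frontier [A—D 17, D—E 12, D—H 12] → take D—E (12); add D.
The 6th edge added is B—I.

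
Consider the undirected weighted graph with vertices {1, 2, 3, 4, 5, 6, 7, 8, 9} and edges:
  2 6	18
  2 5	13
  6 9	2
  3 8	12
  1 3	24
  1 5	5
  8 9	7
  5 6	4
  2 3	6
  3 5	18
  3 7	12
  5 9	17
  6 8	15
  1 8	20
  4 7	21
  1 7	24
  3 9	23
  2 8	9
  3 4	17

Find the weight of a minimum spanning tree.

Grow the tree from 1 using Prim:
Step 1: cheapest edge leaving the tree is 1 5 (5); add 5.
Step 2: cheapest edge leaving the tree is 5 6 (4); add 6.
Step 3: cheapest edge leaving the tree is 6 9 (2); add 9.
Step 4: cheapest edge leaving the tree is 8 9 (7); add 8.
Step 5: cheapest edge leaving the tree is 2 8 (9); add 2.
Step 6: cheapest edge leaving the tree is 2 3 (6); add 3.
Step 7: cheapest edge leaving the tree is 3 7 (12); add 7.
Step 8: cheapest edge leaving the tree is 3 4 (17); add 4.
MST edges: 1 5, 5 6, 6 9, 8 9, 2 8, 2 3, 3 7, 3 4; total weight 5+4+2+7+9+6+12+17 = 62.

62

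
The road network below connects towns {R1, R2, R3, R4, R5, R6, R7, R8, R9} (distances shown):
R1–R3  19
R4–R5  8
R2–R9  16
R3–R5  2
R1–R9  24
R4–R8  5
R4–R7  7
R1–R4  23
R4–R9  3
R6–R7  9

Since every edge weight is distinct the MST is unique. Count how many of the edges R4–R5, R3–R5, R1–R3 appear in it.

3

Kruskal: consider edges lightest-first.
R3–R5 (2): add — endpoints in different components.
R4–R9 (3): add — endpoints in different components.
R4–R8 (5): add — endpoints in different components.
R4–R7 (7): add — endpoints in different components.
R4–R5 (8): add — endpoints in different components.
R6–R7 (9): add — endpoints in different components.
R2–R9 (16): add — endpoints in different components.
R1–R3 (19): add — endpoints in different components.
MST edge set: {R3–R5, R4–R9, R4–R8, R4–R7, R4–R5, R6–R7, R2–R9, R1–R3}.
Of the listed edges, {R4–R5, R3–R5, R1–R3} are in the MST → 3.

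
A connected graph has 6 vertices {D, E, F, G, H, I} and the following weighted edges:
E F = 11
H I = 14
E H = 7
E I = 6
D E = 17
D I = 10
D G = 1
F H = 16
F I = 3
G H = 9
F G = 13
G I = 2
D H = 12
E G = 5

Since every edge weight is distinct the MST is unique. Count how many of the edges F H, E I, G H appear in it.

Kruskal's algorithm — process edges by increasing weight (ties by edge label):
D G (1): add — endpoints in different components.
G I (2): add — endpoints in different components.
F I (3): add — endpoints in different components.
E G (5): add — endpoints in different components.
E I (6): skip — E and I already connected.
E H (7): add — endpoints in different components.
MST edge set: {D G, G I, F I, E G, E H}.
Of the listed edges, {} are in the MST → 0.

0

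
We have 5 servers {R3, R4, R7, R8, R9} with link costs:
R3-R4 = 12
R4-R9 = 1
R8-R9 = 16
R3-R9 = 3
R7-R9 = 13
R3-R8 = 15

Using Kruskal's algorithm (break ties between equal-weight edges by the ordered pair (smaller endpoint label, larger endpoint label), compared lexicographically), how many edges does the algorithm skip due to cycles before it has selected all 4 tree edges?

1

Kruskal: consider edges lightest-first.
R4-R9 (1): add. Components now {R7} {R8} {R3} {R4,R9}
R3-R9 (3): add. Components now {R7} {R8} {R3,R4,R9}
R3-R4 (12): skip — R3 and R4 already connected.
R7-R9 (13): add. Components now {R3,R4,R7,R9} {R8}
R3-R8 (15): add. Components now {R3,R4,R7,R8,R9}
Edges rejected before the tree was complete: 1.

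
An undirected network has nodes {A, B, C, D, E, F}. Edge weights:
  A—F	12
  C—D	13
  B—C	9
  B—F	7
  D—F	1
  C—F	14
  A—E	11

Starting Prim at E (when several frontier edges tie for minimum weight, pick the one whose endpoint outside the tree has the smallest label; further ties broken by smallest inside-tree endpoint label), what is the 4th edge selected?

B-F

Prim, starting at E.
Step 1: frontier [A—E 11] → take A—E (11); add A.
Step 2: frontier [A—F 12] → take A—F (12); add F.
Step 3: frontier [D—F 1, B—F 7, C—F 14] → take D—F (1); add D.
Step 4: frontier [C—D 13, B—F 7, C—F 14] → take B—F (7); add B.
Step 5: frontier [B—C 9, C—D 13, C—F 14] → take B—C (9); add C.
The 4th edge added is B—F.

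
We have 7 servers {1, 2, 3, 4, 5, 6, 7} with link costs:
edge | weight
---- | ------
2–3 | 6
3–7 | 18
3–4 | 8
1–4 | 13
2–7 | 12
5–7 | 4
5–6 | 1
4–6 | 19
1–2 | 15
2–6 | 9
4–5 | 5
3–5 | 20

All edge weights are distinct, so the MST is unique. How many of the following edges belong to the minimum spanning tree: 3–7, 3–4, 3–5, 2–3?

2

Sort edges by weight, then run Kruskal:
5–6 (1): add — endpoints in different components.
5–7 (4): add — endpoints in different components.
4–5 (5): add — endpoints in different components.
2–3 (6): add — endpoints in different components.
3–4 (8): add — endpoints in different components.
2–6 (9): skip — 2 and 6 already connected.
2–7 (12): skip — 2 and 7 already connected.
1–4 (13): add — endpoints in different components.
MST edge set: {5–6, 5–7, 4–5, 2–3, 3–4, 1–4}.
Of the listed edges, {3–4, 2–3} are in the MST → 2.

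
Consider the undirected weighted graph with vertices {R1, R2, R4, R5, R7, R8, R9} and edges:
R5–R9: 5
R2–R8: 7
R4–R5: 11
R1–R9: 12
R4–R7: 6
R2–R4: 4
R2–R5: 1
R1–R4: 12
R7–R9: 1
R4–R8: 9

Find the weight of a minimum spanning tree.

30

Grow the tree from R8 using Prim:
Step 1: cheapest edge leaving the tree is R2–R8 (7); add R2.
Step 2: cheapest edge leaving the tree is R2–R5 (1); add R5.
Step 3: cheapest edge leaving the tree is R2–R4 (4); add R4.
Step 4: cheapest edge leaving the tree is R5–R9 (5); add R9.
Step 5: cheapest edge leaving the tree is R7–R9 (1); add R7.
Step 6: cheapest edge leaving the tree is R1–R4 (12); add R1.
MST edges: R2–R8, R2–R5, R2–R4, R5–R9, R7–R9, R1–R4; total weight 7+1+4+5+1+12 = 30.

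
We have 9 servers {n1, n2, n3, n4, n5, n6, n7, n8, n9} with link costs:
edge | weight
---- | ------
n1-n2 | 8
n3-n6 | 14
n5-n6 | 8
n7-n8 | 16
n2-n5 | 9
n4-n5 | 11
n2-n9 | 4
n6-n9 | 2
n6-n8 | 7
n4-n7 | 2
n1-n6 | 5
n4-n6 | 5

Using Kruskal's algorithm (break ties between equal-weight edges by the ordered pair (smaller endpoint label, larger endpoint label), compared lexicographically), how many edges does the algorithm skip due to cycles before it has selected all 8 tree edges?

Sort edges by weight, then run Kruskal:
n4-n7 (2): add — endpoints in different components.
n6-n9 (2): add — endpoints in different components.
n2-n9 (4): add — endpoints in different components.
n1-n6 (5): add — endpoints in different components.
n4-n6 (5): add — endpoints in different components.
n6-n8 (7): add — endpoints in different components.
n1-n2 (8): skip — n1 and n2 already connected.
n5-n6 (8): add — endpoints in different components.
n2-n5 (9): skip — n5 and n2 already connected.
n4-n5 (11): skip — n5 and n4 already connected.
n3-n6 (14): add — endpoints in different components.
Edges rejected before the tree was complete: 3.

3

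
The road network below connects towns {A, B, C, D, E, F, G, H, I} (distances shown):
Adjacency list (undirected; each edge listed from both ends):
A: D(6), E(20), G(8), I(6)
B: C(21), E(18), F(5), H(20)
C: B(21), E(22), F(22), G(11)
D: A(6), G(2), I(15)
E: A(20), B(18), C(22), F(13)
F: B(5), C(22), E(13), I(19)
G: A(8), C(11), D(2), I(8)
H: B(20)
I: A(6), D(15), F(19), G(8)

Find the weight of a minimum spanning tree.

Prim, starting at C.
Step 1: cheapest edge leaving the tree is C G (11); add G.
Step 2: cheapest edge leaving the tree is D G (2); add D.
Step 3: cheapest edge leaving the tree is A D (6); add A.
Step 4: cheapest edge leaving the tree is A I (6); add I.
Step 5: cheapest edge leaving the tree is F I (19); add F.
Step 6: cheapest edge leaving the tree is B F (5); add B.
Step 7: cheapest edge leaving the tree is E F (13); add E.
Step 8: cheapest edge leaving the tree is B H (20); add H.
MST edges: C G, D G, A D, A I, F I, B F, E F, B H; total weight 11+2+6+6+19+5+13+20 = 82.

82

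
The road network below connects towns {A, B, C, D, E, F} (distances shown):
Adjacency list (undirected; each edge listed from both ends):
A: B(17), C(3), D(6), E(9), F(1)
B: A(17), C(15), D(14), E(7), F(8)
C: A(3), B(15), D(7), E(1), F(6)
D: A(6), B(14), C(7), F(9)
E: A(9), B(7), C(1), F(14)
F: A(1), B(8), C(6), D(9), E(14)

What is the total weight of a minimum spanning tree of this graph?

Sort edges by weight, then run Kruskal:
A F (1): add. Components now {A,F} {B} {C} {D} {E}
C E (1): add. Components now {A,F} {B} {C,E} {D}
A C (3): add. Components now {A,C,E,F} {B} {D}
A D (6): add. Components now {A,C,D,E,F} {B}
C F (6): skip — C and F already connected.
B E (7): add. Components now {A,B,C,D,E,F}
MST edges: A F, C E, A C, A D, B E; total weight 1+1+3+6+7 = 18.

18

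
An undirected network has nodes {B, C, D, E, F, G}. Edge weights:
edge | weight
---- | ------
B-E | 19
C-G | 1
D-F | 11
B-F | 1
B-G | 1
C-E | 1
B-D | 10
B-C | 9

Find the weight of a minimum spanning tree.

Sort edges by weight, then run Kruskal:
B-F (1): add. Components now {B,F} {C} {D} {E} {G}
B-G (1): add. Components now {B,F,G} {C} {D} {E}
C-E (1): add. Components now {B,F,G} {C,E} {D}
C-G (1): add. Components now {B,C,E,F,G} {D}
B-C (9): skip — B and C already connected.
B-D (10): add. Components now {B,C,D,E,F,G}
MST edges: B-F, B-G, C-E, C-G, B-D; total weight 1+1+1+1+10 = 14.

14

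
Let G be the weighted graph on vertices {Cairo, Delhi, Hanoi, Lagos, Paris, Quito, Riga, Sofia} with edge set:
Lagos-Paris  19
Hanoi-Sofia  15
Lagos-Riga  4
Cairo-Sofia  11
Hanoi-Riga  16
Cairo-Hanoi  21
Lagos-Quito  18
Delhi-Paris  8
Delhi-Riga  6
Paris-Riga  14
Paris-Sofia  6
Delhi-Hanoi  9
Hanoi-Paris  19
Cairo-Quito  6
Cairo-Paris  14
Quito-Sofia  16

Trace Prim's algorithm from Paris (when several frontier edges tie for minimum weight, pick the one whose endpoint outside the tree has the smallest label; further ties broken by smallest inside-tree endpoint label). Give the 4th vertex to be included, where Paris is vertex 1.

Riga

Grow the tree from Paris using Prim:
Step 1: cheapest edge leaving the tree is Paris-Sofia (6); add Sofia.
Step 2: cheapest edge leaving the tree is Delhi-Paris (8); add Delhi.
Step 3: cheapest edge leaving the tree is Delhi-Riga (6); add Riga.
Step 4: cheapest edge leaving the tree is Lagos-Riga (4); add Lagos.
Step 5: cheapest edge leaving the tree is Delhi-Hanoi (9); add Hanoi.
Step 6: cheapest edge leaving the tree is Cairo-Sofia (11); add Cairo.
Step 7: cheapest edge leaving the tree is Cairo-Quito (6); add Quito.
Vertex order: Paris, Sofia, Delhi, Riga, Lagos, Hanoi, Cairo, Quito. The 4th vertex is Riga.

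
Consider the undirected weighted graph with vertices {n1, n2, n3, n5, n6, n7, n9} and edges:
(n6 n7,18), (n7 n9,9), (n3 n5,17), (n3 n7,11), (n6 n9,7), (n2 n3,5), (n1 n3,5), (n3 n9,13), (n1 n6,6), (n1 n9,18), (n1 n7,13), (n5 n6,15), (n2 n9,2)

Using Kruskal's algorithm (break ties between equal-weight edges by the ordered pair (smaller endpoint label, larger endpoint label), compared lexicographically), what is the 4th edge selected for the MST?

n1-n6

Kruskal: consider edges lightest-first.
n2 n9 (2): add. Components now {n3} {n5} {n7} {n2,n9} {n6} {n1}
n1 n3 (5): add. Components now {n1,n3} {n5} {n7} {n2,n9} {n6}
n2 n3 (5): add. Components now {n1,n2,n3,n9} {n5} {n7} {n6}
n1 n6 (6): add. Components now {n1,n2,n3,n6,n9} {n5} {n7}
n6 n9 (7): skip — n9 and n6 already connected.
n7 n9 (9): add. Components now {n1,n2,n3,n6,n7,n9} {n5}
n3 n7 (11): skip — n3 and n7 already connected.
n1 n7 (13): skip — n7 and n1 already connected.
n3 n9 (13): skip — n3 and n9 already connected.
n5 n6 (15): add. Components now {n1,n2,n3,n5,n6,n7,n9}
The 4th edge added is n1 n6.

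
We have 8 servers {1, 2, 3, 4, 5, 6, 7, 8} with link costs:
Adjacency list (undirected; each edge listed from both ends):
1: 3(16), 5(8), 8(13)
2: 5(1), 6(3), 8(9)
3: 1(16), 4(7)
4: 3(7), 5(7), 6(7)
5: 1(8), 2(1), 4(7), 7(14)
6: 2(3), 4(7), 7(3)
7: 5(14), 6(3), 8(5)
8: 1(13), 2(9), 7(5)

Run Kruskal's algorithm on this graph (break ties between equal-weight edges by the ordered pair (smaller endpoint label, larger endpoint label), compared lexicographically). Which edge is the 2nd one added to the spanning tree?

Kruskal's algorithm — process edges by increasing weight (ties by edge label):
2-5 (1): add — endpoints in different components.
2-6 (3): add — endpoints in different components.
6-7 (3): add — endpoints in different components.
7-8 (5): add — endpoints in different components.
3-4 (7): add — endpoints in different components.
4-5 (7): add — endpoints in different components.
4-6 (7): skip — 4 and 6 already connected.
1-5 (8): add — endpoints in different components.
The 2nd edge added is 2-6.

2-6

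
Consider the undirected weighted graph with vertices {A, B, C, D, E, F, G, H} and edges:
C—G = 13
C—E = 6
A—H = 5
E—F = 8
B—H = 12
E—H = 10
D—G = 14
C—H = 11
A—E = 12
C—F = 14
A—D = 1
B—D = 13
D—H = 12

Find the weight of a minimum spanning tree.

Prim, starting at G.
Step 1: cheapest edge leaving the tree is C—G (13); add C.
Step 2: cheapest edge leaving the tree is C—E (6); add E.
Step 3: cheapest edge leaving the tree is E—F (8); add F.
Step 4: cheapest edge leaving the tree is E—H (10); add H.
Step 5: cheapest edge leaving the tree is A—H (5); add A.
Step 6: cheapest edge leaving the tree is A—D (1); add D.
Step 7: cheapest edge leaving the tree is B—H (12); add B.
MST edges: C—G, C—E, E—F, E—H, A—H, A—D, B—H; total weight 13+6+8+10+5+1+12 = 55.

55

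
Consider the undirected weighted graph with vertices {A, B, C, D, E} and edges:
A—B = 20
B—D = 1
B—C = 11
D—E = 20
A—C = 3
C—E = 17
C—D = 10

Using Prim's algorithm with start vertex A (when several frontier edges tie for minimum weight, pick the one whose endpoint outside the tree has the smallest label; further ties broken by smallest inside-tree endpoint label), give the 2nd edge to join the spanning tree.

Prim's algorithm from A:
Step 1: frontier [A—C 3, A—B 20] → take A—C (3); add C.
Step 2: frontier [A—B 20, C—D 10, B—C 11, C—E 17] → take C—D (10); add D.
Step 3: frontier [A—B 20, B—C 11, C—E 17, B—D 1, D—E 20] → take B—D (1); add B.
Step 4: frontier [C—E 17, D—E 20] → take C—E (17); add E.
The 2nd edge added is C—D.

C-D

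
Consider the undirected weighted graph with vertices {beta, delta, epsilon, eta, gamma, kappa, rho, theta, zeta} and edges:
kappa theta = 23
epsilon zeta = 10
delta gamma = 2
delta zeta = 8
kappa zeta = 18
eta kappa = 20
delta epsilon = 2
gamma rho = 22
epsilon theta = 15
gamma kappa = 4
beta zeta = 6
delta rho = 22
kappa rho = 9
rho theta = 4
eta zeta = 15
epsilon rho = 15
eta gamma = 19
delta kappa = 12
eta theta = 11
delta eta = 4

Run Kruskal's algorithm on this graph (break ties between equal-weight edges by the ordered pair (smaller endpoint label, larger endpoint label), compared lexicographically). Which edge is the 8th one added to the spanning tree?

Kruskal's algorithm — process edges by increasing weight (ties by edge label):
delta epsilon (2): add — endpoints in different components.
delta gamma (2): add — endpoints in different components.
delta eta (4): add — endpoints in different components.
gamma kappa (4): add — endpoints in different components.
rho theta (4): add — endpoints in different components.
beta zeta (6): add — endpoints in different components.
delta zeta (8): add — endpoints in different components.
kappa rho (9): add — endpoints in different components.
The 8th edge added is kappa rho.

kappa-rho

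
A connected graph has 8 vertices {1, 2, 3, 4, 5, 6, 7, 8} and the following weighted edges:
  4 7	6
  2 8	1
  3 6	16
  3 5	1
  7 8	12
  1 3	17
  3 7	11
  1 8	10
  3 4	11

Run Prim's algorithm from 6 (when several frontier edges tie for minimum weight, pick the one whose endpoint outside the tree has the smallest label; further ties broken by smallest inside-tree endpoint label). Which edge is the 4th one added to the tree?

4-7

Grow the tree from 6 using Prim:
Step 1: cheapest edge leaving the tree is 3 6 (16); add 3.
Step 2: cheapest edge leaving the tree is 3 5 (1); add 5.
Step 3: cheapest edge leaving the tree is 3 4 (11); add 4.
Step 4: cheapest edge leaving the tree is 4 7 (6); add 7.
Step 5: cheapest edge leaving the tree is 7 8 (12); add 8.
Step 6: cheapest edge leaving the tree is 2 8 (1); add 2.
Step 7: cheapest edge leaving the tree is 1 8 (10); add 1.
The 4th edge added is 4 7.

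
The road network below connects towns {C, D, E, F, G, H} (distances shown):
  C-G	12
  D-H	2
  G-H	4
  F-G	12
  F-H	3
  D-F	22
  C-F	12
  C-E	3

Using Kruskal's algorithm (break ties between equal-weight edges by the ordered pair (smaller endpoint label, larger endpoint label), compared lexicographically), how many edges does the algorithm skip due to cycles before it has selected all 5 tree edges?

Kruskal: consider edges lightest-first.
D-H (2): add. Components now {C} {D,H} {E} {F} {G}
C-E (3): add. Components now {C,E} {D,H} {F} {G}
F-H (3): add. Components now {C,E} {D,F,H} {G}
G-H (4): add. Components now {C,E} {D,F,G,H}
C-F (12): add. Components now {C,D,E,F,G,H}
Edges rejected before the tree was complete: 0.

0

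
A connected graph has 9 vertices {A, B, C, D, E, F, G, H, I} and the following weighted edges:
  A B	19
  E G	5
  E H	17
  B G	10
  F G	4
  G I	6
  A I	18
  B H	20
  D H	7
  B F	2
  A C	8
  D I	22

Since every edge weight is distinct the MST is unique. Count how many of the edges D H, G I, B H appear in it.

Sort edges by weight, then run Kruskal:
B F (2): add — endpoints in different components.
F G (4): add — endpoints in different components.
E G (5): add — endpoints in different components.
G I (6): add — endpoints in different components.
D H (7): add — endpoints in different components.
A C (8): add — endpoints in different components.
B G (10): skip — B and G already connected.
E H (17): add — endpoints in different components.
A I (18): add — endpoints in different components.
MST edge set: {B F, F G, E G, G I, D H, A C, E H, A I}.
Of the listed edges, {D H, G I} are in the MST → 2.

2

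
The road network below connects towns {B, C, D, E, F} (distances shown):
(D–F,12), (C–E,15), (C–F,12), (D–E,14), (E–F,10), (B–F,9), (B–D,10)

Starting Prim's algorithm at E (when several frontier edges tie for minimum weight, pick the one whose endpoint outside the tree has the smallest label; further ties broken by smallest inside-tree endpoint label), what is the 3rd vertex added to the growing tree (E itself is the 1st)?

B

Prim's algorithm from E:
Step 1: frontier [E–F 10, D–E 14, C–E 15] → take E–F (10); add F.
Step 2: frontier [D–E 14, C–E 15, B–F 9, C–F 12, D–F 12] → take B–F (9); add B.
Step 3: frontier [B–D 10, D–E 14, C–E 15, C–F 12, D–F 12] → take B–D (10); add D.
Step 4: frontier [C–E 15, C–F 12] → take C–F (12); add C.
Vertex order: E, F, B, D, C. The 3rd vertex is B.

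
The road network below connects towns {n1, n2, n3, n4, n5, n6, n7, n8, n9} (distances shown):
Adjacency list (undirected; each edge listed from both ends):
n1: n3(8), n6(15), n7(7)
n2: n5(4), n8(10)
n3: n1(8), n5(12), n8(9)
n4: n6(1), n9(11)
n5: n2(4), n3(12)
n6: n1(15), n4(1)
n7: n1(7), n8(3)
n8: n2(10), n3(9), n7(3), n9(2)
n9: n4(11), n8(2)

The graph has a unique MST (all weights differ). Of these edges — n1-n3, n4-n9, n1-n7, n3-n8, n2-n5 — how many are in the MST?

Kruskal: consider edges lightest-first.
n4-n6 (1): add — endpoints in different components.
n8-n9 (2): add — endpoints in different components.
n7-n8 (3): add — endpoints in different components.
n2-n5 (4): add — endpoints in different components.
n1-n7 (7): add — endpoints in different components.
n1-n3 (8): add — endpoints in different components.
n3-n8 (9): skip — n8 and n3 already connected.
n2-n8 (10): add — endpoints in different components.
n4-n9 (11): add — endpoints in different components.
MST edge set: {n4-n6, n8-n9, n7-n8, n2-n5, n1-n7, n1-n3, n2-n8, n4-n9}.
Of the listed edges, {n1-n3, n4-n9, n1-n7, n2-n5} are in the MST → 4.

4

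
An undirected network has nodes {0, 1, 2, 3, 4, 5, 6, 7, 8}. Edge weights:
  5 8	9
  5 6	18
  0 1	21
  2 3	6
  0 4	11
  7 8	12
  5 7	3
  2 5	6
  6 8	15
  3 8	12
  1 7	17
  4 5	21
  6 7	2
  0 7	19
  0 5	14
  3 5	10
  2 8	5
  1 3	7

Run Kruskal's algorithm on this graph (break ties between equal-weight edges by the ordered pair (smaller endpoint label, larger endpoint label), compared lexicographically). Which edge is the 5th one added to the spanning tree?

2-5

Sort edges by weight, then run Kruskal:
6 7 (2): add — endpoints in different components.
5 7 (3): add — endpoints in different components.
2 8 (5): add — endpoints in different components.
2 3 (6): add — endpoints in different components.
2 5 (6): add — endpoints in different components.
1 3 (7): add — endpoints in different components.
5 8 (9): skip — 5 and 8 already connected.
3 5 (10): skip — 3 and 5 already connected.
0 4 (11): add — endpoints in different components.
3 8 (12): skip — 3 and 8 already connected.
7 8 (12): skip — 7 and 8 already connected.
0 5 (14): add — endpoints in different components.
The 5th edge added is 2 5.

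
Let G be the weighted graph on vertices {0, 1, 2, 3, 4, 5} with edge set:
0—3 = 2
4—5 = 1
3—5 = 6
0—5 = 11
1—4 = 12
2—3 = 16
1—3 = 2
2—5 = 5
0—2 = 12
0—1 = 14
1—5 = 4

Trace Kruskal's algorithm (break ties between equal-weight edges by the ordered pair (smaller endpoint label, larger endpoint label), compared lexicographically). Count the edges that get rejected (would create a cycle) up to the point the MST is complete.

Kruskal's algorithm — process edges by increasing weight (ties by edge label):
4—5 (1): add — endpoints in different components.
0—3 (2): add — endpoints in different components.
1—3 (2): add — endpoints in different components.
1—5 (4): add — endpoints in different components.
2—5 (5): add — endpoints in different components.
Edges rejected before the tree was complete: 0.

0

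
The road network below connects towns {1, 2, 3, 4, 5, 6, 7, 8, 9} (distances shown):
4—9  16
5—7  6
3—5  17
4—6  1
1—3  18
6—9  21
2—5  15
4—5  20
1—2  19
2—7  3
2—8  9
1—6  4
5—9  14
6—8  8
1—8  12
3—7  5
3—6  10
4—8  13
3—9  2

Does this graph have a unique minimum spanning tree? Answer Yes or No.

Yes

Sort edges by weight, then run Kruskal:
4—6 (1): add — endpoints in different components.
3—9 (2): add — endpoints in different components.
2—7 (3): add — endpoints in different components.
1—6 (4): add — endpoints in different components.
3—7 (5): add — endpoints in different components.
5—7 (6): add — endpoints in different components.
6—8 (8): add — endpoints in different components.
2—8 (9): add — endpoints in different components.
Every non-tree edge has weight strictly greater than the heaviest edge on the tree path between its endpoints, so the MST is unique.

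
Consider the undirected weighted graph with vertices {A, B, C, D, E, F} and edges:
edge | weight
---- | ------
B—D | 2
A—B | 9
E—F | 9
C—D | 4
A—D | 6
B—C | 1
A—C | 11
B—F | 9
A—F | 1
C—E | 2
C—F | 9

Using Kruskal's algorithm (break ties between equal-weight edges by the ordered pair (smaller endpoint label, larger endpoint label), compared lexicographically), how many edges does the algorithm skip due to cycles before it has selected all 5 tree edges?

1

Sort edges by weight, then run Kruskal:
A—F (1): add. Components now {A,F} {B} {C} {D} {E}
B—C (1): add. Components now {A,F} {B,C} {D} {E}
B—D (2): add. Components now {A,F} {B,C,D} {E}
C—E (2): add. Components now {A,F} {B,C,D,E}
C—D (4): skip — C and D already connected.
A—D (6): add. Components now {A,B,C,D,E,F}
Edges rejected before the tree was complete: 1.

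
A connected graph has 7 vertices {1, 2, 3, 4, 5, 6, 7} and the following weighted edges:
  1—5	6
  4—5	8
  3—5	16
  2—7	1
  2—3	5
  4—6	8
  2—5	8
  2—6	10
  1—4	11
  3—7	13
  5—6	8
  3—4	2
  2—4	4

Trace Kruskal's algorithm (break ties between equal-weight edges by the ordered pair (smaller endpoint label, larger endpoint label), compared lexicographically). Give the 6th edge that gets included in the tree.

4-6

Kruskal's algorithm — process edges by increasing weight (ties by edge label):
2—7 (1): add. Components now {1} {2,7} {3} {4} {5} {6}
3—4 (2): add. Components now {1} {2,7} {3,4} {5} {6}
2—4 (4): add. Components now {1} {2,3,4,7} {5} {6}
2—3 (5): skip — 2 and 3 already connected.
1—5 (6): add. Components now {1,5} {2,3,4,7} {6}
2—5 (8): add. Components now {1,2,3,4,5,7} {6}
4—5 (8): skip — 4 and 5 already connected.
4—6 (8): add. Components now {1,2,3,4,5,6,7}
The 6th edge added is 4—6.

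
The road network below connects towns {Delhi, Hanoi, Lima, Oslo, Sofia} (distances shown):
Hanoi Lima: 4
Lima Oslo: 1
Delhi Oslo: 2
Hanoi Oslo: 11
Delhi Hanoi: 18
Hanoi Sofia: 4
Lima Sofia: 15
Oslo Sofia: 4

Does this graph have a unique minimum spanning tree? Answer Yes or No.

Sort edges by weight, then run Kruskal:
Lima Oslo (1): add — endpoints in different components.
Delhi Oslo (2): add — endpoints in different components.
Hanoi Lima (4): add — endpoints in different components.
Hanoi Sofia (4): add — endpoints in different components.
Non-tree edge Oslo Sofia has weight 4, equal to the heaviest edge on its tree cycle — swapping gives another MST of the same weight. Not unique.

No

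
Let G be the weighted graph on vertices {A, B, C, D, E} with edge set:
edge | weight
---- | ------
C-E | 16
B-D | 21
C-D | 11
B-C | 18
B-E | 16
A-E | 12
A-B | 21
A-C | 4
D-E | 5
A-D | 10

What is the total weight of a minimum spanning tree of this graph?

35

Grow the tree from E using Prim:
Step 1: frontier [D-E 5, A-E 12, B-E 16, C-E 16] → take D-E (5); add D.
Step 2: frontier [A-D 10, C-D 11, B-D 21, A-E 12, B-E 16, C-E 16] → take A-D (10); add A.
Step 3: frontier [A-C 4, A-B 21, C-D 11, B-D 21, B-E 16, C-E 16] → take A-C (4); add C.
Step 4: frontier [A-B 21, B-C 18, B-D 21, B-E 16] → take B-E (16); add B.
MST edges: D-E, A-D, A-C, B-E; total weight 5+10+4+16 = 35.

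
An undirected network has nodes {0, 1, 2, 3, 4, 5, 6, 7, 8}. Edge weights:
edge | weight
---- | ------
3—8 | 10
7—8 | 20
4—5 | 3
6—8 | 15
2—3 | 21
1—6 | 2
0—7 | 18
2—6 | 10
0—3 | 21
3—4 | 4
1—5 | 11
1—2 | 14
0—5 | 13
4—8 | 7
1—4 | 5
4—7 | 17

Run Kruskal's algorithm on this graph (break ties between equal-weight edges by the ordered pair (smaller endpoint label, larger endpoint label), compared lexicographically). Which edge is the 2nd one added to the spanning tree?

Kruskal's algorithm — process edges by increasing weight (ties by edge label):
1—6 (2): add — endpoints in different components.
4—5 (3): add — endpoints in different components.
3—4 (4): add — endpoints in different components.
1—4 (5): add — endpoints in different components.
4—8 (7): add — endpoints in different components.
2—6 (10): add — endpoints in different components.
3—8 (10): skip — 3 and 8 already connected.
1—5 (11): skip — 1 and 5 already connected.
0—5 (13): add — endpoints in different components.
1—2 (14): skip — 1 and 2 already connected.
6—8 (15): skip — 6 and 8 already connected.
4—7 (17): add — endpoints in different components.
The 2nd edge added is 4—5.

4-5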